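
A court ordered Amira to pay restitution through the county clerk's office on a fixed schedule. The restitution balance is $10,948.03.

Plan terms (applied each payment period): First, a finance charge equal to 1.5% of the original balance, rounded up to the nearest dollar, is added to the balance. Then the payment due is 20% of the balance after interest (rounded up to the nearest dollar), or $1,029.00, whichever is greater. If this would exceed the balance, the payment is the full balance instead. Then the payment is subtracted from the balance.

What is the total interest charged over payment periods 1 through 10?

$1,650.00

Payment period 1: opening $10,948.03; interest $165.00 → $11,113.03; payment $2,223.00; balance $8,890.03
Payment period 2: opening $8,890.03; interest $165.00 → $9,055.03; payment $1,812.00; balance $7,243.03
Payment period 3: opening $7,243.03; interest $165.00 → $7,408.03; payment $1,482.00; balance $5,926.03
Payment period 4: opening $5,926.03; interest $165.00 → $6,091.03; payment $1,219.00; balance $4,872.03
Payment period 5: opening $4,872.03; interest $165.00 → $5,037.03; payment $1,029.00; balance $4,008.03
Payment period 6: opening $4,008.03; interest $165.00 → $4,173.03; payment $1,029.00; balance $3,144.03
Payment period 7: opening $3,144.03; interest $165.00 → $3,309.03; payment $1,029.00; balance $2,280.03
Payment period 8: opening $2,280.03; interest $165.00 → $2,445.03; payment $1,029.00; balance $1,416.03
Payment period 9: opening $1,416.03; interest $165.00 → $1,581.03; payment $1,029.00; balance $552.03
Payment period 10: opening $552.03; interest $165.00 → $717.03; payment $717.03; balance $0.00
Total interest: $165.00 + $165.00 + $165.00 + $165.00 + $165.00 + $165.00 + $165.00 + $165.00 + $165.00 + $165.00 = $1,650.00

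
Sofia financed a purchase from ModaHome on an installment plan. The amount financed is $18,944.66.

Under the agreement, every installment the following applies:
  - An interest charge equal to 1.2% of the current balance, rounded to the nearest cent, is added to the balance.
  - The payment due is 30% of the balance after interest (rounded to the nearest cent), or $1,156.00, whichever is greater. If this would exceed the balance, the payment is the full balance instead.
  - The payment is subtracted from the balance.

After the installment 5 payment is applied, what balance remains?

Installment 1: opening $18,944.66; interest $227.34 → $19,172.00; payment $5,751.60; balance $13,420.40
Installment 2: opening $13,420.40; interest $161.04 → $13,581.44; payment $4,074.43; balance $9,507.01
Installment 3: opening $9,507.01; interest $114.08 → $9,621.09; payment $2,886.33; balance $6,734.76
Installment 4: opening $6,734.76; interest $80.82 → $6,815.58; payment $2,044.67; balance $4,770.91
Installment 5: opening $4,770.91; interest $57.25 → $4,828.16; payment $1,448.45; balance $3,379.71

$3,379.71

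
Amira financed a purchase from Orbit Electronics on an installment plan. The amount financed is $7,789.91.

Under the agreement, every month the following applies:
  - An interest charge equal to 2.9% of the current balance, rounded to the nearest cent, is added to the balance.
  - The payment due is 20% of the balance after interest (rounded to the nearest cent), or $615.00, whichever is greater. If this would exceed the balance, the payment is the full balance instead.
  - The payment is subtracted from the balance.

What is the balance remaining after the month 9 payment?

Month 1: $7,789.91 +$225.91 interest = $8,015.82; pay $1,603.16 → $6,412.66
Month 2: $6,412.66 +$185.97 interest = $6,598.63; pay $1,319.73 → $5,278.90
Month 3: $5,278.90 +$153.09 interest = $5,431.99; pay $1,086.40 → $4,345.59
Month 4: $4,345.59 +$126.02 interest = $4,471.61; pay $894.32 → $3,577.29
Month 5: $3,577.29 +$103.74 interest = $3,681.03; pay $736.21 → $2,944.82
Month 6: $2,944.82 +$85.40 interest = $3,030.22; pay $615.00 → $2,415.22
Month 7: $2,415.22 +$70.04 interest = $2,485.26; pay $615.00 → $1,870.26
Month 8: $1,870.26 +$54.24 interest = $1,924.50; pay $615.00 → $1,309.50
Month 9: $1,309.50 +$37.98 interest = $1,347.48; pay $615.00 → $732.48

$732.48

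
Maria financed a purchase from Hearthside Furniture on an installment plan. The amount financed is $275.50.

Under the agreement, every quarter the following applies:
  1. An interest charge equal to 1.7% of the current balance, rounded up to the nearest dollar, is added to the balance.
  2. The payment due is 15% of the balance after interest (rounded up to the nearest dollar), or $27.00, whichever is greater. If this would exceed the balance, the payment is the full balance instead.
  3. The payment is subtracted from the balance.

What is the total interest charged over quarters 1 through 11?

# | Opening | Interest | Payment | End bal
1 | $275.50 | $5.00 | $43.00 | $237.50
2 | $237.50 | $5.00 | $37.00 | $205.50
3 | $205.50 | $4.00 | $32.00 | $177.50
4 | $177.50 | $4.00 | $28.00 | $153.50
5 | $153.50 | $3.00 | $27.00 | $129.50
6 | $129.50 | $3.00 | $27.00 | $105.50
7 | $105.50 | $2.00 | $27.00 | $80.50
8 | $80.50 | $2.00 | $27.00 | $55.50
9 | $55.50 | $1.00 | $27.00 | $29.50
10 | $29.50 | $1.00 | $27.00 | $3.50
11 | $3.50 | $1.00 | $4.50 | $0.00
Total interest: $5.00 + $5.00 + $4.00 + $4.00 + $3.00 + $3.00 + $2.00 + $2.00 + $1.00 + $1.00 + $1.00 = $31.00

$31.00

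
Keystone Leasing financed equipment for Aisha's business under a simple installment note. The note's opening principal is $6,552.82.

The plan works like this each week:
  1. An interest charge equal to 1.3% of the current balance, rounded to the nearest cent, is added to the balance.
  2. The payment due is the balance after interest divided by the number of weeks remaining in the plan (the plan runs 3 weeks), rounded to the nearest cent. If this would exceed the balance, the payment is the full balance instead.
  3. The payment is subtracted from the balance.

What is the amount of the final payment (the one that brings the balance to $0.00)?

Week 1: opening $6,552.82; interest $85.19 → $6,638.01; payment $2,212.67; balance $4,425.34
Week 2: opening $4,425.34; interest $57.53 → $4,482.87; payment $2,241.44; balance $2,241.43
Week 3: opening $2,241.43; interest $29.14 → $2,270.57; payment $2,270.57; balance $0.00

$2,270.57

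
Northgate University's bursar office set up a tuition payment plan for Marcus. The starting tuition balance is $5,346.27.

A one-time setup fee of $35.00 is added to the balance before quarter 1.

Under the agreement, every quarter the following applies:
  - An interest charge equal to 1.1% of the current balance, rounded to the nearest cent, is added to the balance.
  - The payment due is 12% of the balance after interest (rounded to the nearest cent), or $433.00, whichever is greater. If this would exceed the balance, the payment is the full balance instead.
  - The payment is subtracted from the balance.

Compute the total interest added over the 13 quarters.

$373.30

Quarter 1: $5,381.27 +$59.19 interest = $5,440.46; pay $652.86 → $4,787.60
Quarter 2: $4,787.60 +$52.66 interest = $4,840.26; pay $580.83 → $4,259.43
Quarter 3: $4,259.43 +$46.85 interest = $4,306.28; pay $516.75 → $3,789.53
Quarter 4: $3,789.53 +$41.68 interest = $3,831.21; pay $459.75 → $3,371.46
Quarter 5: $3,371.46 +$37.09 interest = $3,408.55; pay $433.00 → $2,975.55
Quarter 6: $2,975.55 +$32.73 interest = $3,008.28; pay $433.00 → $2,575.28
Quarter 7: $2,575.28 +$28.33 interest = $2,603.61; pay $433.00 → $2,170.61
Quarter 8: $2,170.61 +$23.88 interest = $2,194.49; pay $433.00 → $1,761.49
Quarter 9: $1,761.49 +$19.38 interest = $1,780.87; pay $433.00 → $1,347.87
Quarter 10: $1,347.87 +$14.83 interest = $1,362.70; pay $433.00 → $929.70
Quarter 11: $929.70 +$10.23 interest = $939.93; pay $433.00 → $506.93
Quarter 12: $506.93 +$5.58 interest = $512.51; pay $433.00 → $79.51
Quarter 13: $79.51 +$0.87 interest = $80.38; pay $80.38 → $0.00
Total interest: $59.19 + $52.66 + $46.85 + $41.68 + $37.09 + $32.73 + $28.33 + $23.88 + $19.38 + $14.83 + $10.23 + $5.58 + $0.87 = $373.30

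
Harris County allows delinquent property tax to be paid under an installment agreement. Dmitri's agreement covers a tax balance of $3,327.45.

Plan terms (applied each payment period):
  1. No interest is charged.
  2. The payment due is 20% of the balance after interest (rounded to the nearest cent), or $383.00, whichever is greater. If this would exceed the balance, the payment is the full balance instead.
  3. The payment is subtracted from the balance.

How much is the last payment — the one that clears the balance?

$171.66

Payment period 1: opening $3,327.45; payment $665.49; balance $2,661.96
Payment period 2: opening $2,661.96; payment $532.39; balance $2,129.57
Payment period 3: opening $2,129.57; payment $425.91; balance $1,703.66
Payment period 4: opening $1,703.66; payment $383.00; balance $1,320.66
Payment period 5: opening $1,320.66; payment $383.00; balance $937.66
Payment period 6: opening $937.66; payment $383.00; balance $554.66
Payment period 7: opening $554.66; payment $383.00; balance $171.66
Payment period 8: opening $171.66; payment $171.66; balance $0.00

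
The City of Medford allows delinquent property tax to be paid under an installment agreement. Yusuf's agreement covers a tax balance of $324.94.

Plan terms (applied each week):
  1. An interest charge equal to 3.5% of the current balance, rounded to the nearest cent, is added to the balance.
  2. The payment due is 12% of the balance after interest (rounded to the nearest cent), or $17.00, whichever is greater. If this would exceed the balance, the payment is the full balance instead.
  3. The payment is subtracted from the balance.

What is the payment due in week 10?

Week 1: $324.94 +$11.37 interest = $336.31; pay $40.36 → $295.95
Week 2: $295.95 +$10.36 interest = $306.31; pay $36.76 → $269.55
Week 3: $269.55 +$9.43 interest = $278.98; pay $33.48 → $245.50
Week 4: $245.50 +$8.59 interest = $254.09; pay $30.49 → $223.60
Week 5: $223.60 +$7.83 interest = $231.43; pay $27.77 → $203.66
Week 6: $203.66 +$7.13 interest = $210.79; pay $25.29 → $185.50
Week 7: $185.50 +$6.49 interest = $191.99; pay $23.04 → $168.95
Week 8: $168.95 +$5.91 interest = $174.86; pay $20.98 → $153.88
Week 9: $153.88 +$5.39 interest = $159.27; pay $19.11 → $140.16
Week 10: $140.16 +$4.91 interest = $145.07; pay $17.41 → $127.66

$17.41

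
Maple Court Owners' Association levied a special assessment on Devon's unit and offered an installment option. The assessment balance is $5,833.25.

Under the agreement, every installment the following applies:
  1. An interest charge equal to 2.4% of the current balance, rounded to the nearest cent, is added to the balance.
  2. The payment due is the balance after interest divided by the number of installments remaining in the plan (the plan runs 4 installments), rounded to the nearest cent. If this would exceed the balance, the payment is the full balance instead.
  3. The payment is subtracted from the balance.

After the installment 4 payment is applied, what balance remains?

Installment 1: $5,833.25 +$140.00 interest = $5,973.25; pay $1,493.31 → $4,479.94
Installment 2: $4,479.94 +$107.52 interest = $4,587.46; pay $1,529.15 → $3,058.31
Installment 3: $3,058.31 +$73.40 interest = $3,131.71; pay $1,565.86 → $1,565.85
Installment 4: $1,565.85 +$37.58 interest = $1,603.43; pay $1,603.43 → $0.00

$0.00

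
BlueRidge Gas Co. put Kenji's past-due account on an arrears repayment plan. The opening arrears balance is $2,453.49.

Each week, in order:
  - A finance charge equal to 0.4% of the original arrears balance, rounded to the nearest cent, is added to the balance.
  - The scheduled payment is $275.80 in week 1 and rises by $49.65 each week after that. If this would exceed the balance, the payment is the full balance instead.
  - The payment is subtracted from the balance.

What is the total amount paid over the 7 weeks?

$2,522.16

# | Opening | Interest | Payment | End bal
1 | $2,453.49 | $9.81 | $275.80 | $2,187.50
2 | $2,187.50 | $9.81 | $325.45 | $1,871.86
3 | $1,871.86 | $9.81 | $375.10 | $1,506.57
4 | $1,506.57 | $9.81 | $424.75 | $1,091.63
5 | $1,091.63 | $9.81 | $474.40 | $627.04
6 | $627.04 | $9.81 | $524.05 | $112.80
7 | $112.80 | $9.81 | $122.61 | $0.00
Total paid: $2,522.16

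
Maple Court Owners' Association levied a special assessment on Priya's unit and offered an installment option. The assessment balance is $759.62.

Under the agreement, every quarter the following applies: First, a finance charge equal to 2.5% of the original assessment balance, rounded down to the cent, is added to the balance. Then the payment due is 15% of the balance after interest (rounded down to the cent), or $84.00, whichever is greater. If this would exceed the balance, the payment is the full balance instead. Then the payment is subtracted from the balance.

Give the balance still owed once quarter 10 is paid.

$52.96

# | Opening | Interest | Payment | End bal
1 | $759.62 | $18.99 | $116.79 | $661.82
2 | $661.82 | $18.99 | $102.12 | $578.69
3 | $578.69 | $18.99 | $89.65 | $508.03
4 | $508.03 | $18.99 | $84.00 | $443.02
5 | $443.02 | $18.99 | $84.00 | $378.01
6 | $378.01 | $18.99 | $84.00 | $313.00
7 | $313.00 | $18.99 | $84.00 | $247.99
8 | $247.99 | $18.99 | $84.00 | $182.98
9 | $182.98 | $18.99 | $84.00 | $117.97
10 | $117.97 | $18.99 | $84.00 | $52.96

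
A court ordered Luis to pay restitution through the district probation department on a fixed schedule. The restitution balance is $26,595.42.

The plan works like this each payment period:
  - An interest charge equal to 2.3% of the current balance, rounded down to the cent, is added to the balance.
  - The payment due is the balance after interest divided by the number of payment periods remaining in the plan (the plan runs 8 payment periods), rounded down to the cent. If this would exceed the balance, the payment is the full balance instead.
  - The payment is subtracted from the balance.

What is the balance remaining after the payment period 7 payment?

Payment period 1: $26,595.42 +$611.69 interest = $27,207.11; pay $3,400.88 → $23,806.23
Payment period 2: $23,806.23 +$547.54 interest = $24,353.77; pay $3,479.11 → $20,874.66
Payment period 3: $20,874.66 +$480.11 interest = $21,354.77; pay $3,559.12 → $17,795.65
Payment period 4: $17,795.65 +$409.29 interest = $18,204.94; pay $3,640.98 → $14,563.96
Payment period 5: $14,563.96 +$334.97 interest = $14,898.93; pay $3,724.73 → $11,174.20
Payment period 6: $11,174.20 +$257.00 interest = $11,431.20; pay $3,810.40 → $7,620.80
Payment period 7: $7,620.80 +$175.27 interest = $7,796.07; pay $3,898.03 → $3,898.04

$3,898.04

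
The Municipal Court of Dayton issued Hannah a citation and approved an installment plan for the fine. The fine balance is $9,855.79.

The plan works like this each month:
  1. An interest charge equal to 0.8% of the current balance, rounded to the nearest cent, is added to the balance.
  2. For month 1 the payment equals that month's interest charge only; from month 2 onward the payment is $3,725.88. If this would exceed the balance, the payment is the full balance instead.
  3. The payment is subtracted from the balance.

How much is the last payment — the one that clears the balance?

$2,552.81

Month 1: opening $9,855.79; interest $78.85 → $9,934.64; payment $78.85; balance $9,855.79
Month 2: opening $9,855.79; interest $78.85 → $9,934.64; payment $3,725.88; balance $6,208.76
Month 3: opening $6,208.76; interest $49.67 → $6,258.43; payment $3,725.88; balance $2,532.55
Month 4: opening $2,532.55; interest $20.26 → $2,552.81; payment $2,552.81; balance $0.00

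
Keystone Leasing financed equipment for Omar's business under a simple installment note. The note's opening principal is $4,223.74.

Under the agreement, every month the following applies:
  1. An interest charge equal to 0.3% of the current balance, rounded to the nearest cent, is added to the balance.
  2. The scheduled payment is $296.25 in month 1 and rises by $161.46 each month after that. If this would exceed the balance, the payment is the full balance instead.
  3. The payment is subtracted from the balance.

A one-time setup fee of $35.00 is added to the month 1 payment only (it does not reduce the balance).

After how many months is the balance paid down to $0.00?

Month 1: opening $4,223.74; interest $12.67 → $4,236.41; payment $296.25 (+ $35.00 fee); balance $3,940.16
Month 2: opening $3,940.16; interest $11.82 → $3,951.98; payment $457.71; balance $3,494.27
Month 3: opening $3,494.27; interest $10.48 → $3,504.75; payment $619.17; balance $2,885.58
Month 4: opening $2,885.58; interest $8.66 → $2,894.24; payment $780.63; balance $2,113.61
Month 5: opening $2,113.61; interest $6.34 → $2,119.95; payment $942.09; balance $1,177.86
Month 6: opening $1,177.86; interest $3.53 → $1,181.39; payment $1,103.55; balance $77.84
Month 7: opening $77.84; interest $0.23 → $78.07; payment $78.07; balance $0.00
Balance reaches $0.00 in month 7.

7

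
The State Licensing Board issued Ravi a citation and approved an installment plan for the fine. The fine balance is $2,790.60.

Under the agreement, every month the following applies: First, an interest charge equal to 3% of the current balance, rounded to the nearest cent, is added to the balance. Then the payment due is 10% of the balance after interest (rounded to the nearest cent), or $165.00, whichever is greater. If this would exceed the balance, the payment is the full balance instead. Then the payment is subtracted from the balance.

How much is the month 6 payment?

Month 1: $2,790.60 +$83.72 interest = $2,874.32; pay $287.43 → $2,586.89
Month 2: $2,586.89 +$77.61 interest = $2,664.50; pay $266.45 → $2,398.05
Month 3: $2,398.05 +$71.94 interest = $2,469.99; pay $247.00 → $2,222.99
Month 4: $2,222.99 +$66.69 interest = $2,289.68; pay $228.97 → $2,060.71
Month 5: $2,060.71 +$61.82 interest = $2,122.53; pay $212.25 → $1,910.28
Month 6: $1,910.28 +$57.31 interest = $1,967.59; pay $196.76 → $1,770.83

$196.76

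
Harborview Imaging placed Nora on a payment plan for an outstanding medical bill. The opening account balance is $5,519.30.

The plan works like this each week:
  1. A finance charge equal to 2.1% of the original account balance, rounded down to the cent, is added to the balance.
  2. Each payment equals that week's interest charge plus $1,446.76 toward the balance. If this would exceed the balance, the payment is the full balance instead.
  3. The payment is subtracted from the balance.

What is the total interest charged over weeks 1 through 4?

$463.60

Week 1: opening $5,519.30; interest $115.90 → $5,635.20; payment $1,562.66; balance $4,072.54
Week 2: opening $4,072.54; interest $115.90 → $4,188.44; payment $1,562.66; balance $2,625.78
Week 3: opening $2,625.78; interest $115.90 → $2,741.68; payment $1,562.66; balance $1,179.02
Week 4: opening $1,179.02; interest $115.90 → $1,294.92; payment $1,294.92; balance $0.00
Total interest: $115.90 + $115.90 + $115.90 + $115.90 = $463.60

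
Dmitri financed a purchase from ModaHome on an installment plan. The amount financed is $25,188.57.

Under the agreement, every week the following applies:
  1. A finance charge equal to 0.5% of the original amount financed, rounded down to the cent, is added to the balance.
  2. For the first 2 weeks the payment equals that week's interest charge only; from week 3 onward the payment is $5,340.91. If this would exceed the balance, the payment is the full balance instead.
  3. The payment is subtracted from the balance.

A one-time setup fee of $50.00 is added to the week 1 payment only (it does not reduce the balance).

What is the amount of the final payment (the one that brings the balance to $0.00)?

# | Opening | Interest | Payment | Fee | End bal
1 | $25,188.57 | $125.94 | $125.94 | $50.00 | $25,188.57
2 | $25,188.57 | $125.94 | $125.94 | — | $25,188.57
3 | $25,188.57 | $125.94 | $5,340.91 | — | $19,973.60
4 | $19,973.60 | $125.94 | $5,340.91 | — | $14,758.63
5 | $14,758.63 | $125.94 | $5,340.91 | — | $9,543.66
6 | $9,543.66 | $125.94 | $5,340.91 | — | $4,328.69
7 | $4,328.69 | $125.94 | $4,454.63 | — | $0.00

$4,454.63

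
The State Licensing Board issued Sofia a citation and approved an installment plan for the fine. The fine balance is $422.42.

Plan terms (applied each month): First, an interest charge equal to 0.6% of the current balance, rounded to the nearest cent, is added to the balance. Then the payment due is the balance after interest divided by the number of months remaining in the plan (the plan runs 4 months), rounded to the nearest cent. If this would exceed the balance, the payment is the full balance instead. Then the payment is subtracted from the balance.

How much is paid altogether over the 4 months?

$428.79

Month 1: $422.42 +$2.53 interest = $424.95; pay $106.24 → $318.71
Month 2: $318.71 +$1.91 interest = $320.62; pay $106.87 → $213.75
Month 3: $213.75 +$1.28 interest = $215.03; pay $107.52 → $107.51
Month 4: $107.51 +$0.65 interest = $108.16; pay $108.16 → $0.00
Total paid: $428.79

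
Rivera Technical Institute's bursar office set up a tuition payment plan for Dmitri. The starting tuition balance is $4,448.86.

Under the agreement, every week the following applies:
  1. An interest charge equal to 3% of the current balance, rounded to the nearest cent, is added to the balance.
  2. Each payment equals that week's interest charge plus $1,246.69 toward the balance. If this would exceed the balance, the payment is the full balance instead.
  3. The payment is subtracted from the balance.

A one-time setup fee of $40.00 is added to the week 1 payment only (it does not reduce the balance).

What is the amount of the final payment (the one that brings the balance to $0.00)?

$730.05

Week 1: $4,448.86 +$133.47 interest = $4,582.33; pay $1,380.16 (+ $40.00 fee) → $3,202.17
Week 2: $3,202.17 +$96.07 interest = $3,298.24; pay $1,342.76 → $1,955.48
Week 3: $1,955.48 +$58.66 interest = $2,014.14; pay $1,305.35 → $708.79
Week 4: $708.79 +$21.26 interest = $730.05; pay $730.05 → $0.00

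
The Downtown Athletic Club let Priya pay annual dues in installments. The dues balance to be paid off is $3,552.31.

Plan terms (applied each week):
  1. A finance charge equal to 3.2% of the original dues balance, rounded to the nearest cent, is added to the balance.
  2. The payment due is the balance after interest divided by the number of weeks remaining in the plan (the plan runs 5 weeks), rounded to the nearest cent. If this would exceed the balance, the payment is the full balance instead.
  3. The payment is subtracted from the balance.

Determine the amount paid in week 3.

# | Opening | Interest | Payment | End bal
1 | $3,552.31 | $113.67 | $733.20 | $2,932.78
2 | $2,932.78 | $113.67 | $761.61 | $2,284.84
3 | $2,284.84 | $113.67 | $799.50 | $1,599.01

$799.50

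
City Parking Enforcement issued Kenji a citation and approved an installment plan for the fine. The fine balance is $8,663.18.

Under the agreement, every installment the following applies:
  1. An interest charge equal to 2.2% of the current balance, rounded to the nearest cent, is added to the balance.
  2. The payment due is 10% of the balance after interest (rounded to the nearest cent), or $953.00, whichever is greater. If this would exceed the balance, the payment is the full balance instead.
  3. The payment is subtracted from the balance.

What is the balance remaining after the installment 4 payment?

$5,511.42

Installment 1: $8,663.18 +$190.59 interest = $8,853.77; pay $953.00 → $7,900.77
Installment 2: $7,900.77 +$173.82 interest = $8,074.59; pay $953.00 → $7,121.59
Installment 3: $7,121.59 +$156.67 interest = $7,278.26; pay $953.00 → $6,325.26
Installment 4: $6,325.26 +$139.16 interest = $6,464.42; pay $953.00 → $5,511.42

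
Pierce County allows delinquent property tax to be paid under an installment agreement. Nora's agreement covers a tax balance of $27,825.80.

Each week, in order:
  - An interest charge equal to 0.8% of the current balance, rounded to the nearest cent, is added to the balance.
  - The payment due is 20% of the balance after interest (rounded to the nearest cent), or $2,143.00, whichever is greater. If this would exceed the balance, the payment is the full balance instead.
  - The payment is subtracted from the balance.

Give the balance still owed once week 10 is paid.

Week 1: opening $27,825.80; interest $222.61 → $28,048.41; payment $5,609.68; balance $22,438.73
Week 2: opening $22,438.73; interest $179.51 → $22,618.24; payment $4,523.65; balance $18,094.59
Week 3: opening $18,094.59; interest $144.76 → $18,239.35; payment $3,647.87; balance $14,591.48
Week 4: opening $14,591.48; interest $116.73 → $14,708.21; payment $2,941.64; balance $11,766.57
Week 5: opening $11,766.57; interest $94.13 → $11,860.70; payment $2,372.14; balance $9,488.56
Week 6: opening $9,488.56; interest $75.91 → $9,564.47; payment $2,143.00; balance $7,421.47
Week 7: opening $7,421.47; interest $59.37 → $7,480.84; payment $2,143.00; balance $5,337.84
Week 8: opening $5,337.84; interest $42.70 → $5,380.54; payment $2,143.00; balance $3,237.54
Week 9: opening $3,237.54; interest $25.90 → $3,263.44; payment $2,143.00; balance $1,120.44
Week 10: opening $1,120.44; interest $8.96 → $1,129.40; payment $1,129.40; balance $0.00

$0.00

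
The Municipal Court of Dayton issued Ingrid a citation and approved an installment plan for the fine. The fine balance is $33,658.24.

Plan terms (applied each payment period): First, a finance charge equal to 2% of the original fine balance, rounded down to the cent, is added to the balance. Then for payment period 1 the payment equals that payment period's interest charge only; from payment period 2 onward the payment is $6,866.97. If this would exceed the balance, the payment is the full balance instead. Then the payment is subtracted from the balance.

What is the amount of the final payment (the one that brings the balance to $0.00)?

$3,362.35

# | Opening | Interest | Payment | End bal
1 | $33,658.24 | $673.16 | $673.16 | $33,658.24
2 | $33,658.24 | $673.16 | $6,866.97 | $27,464.43
3 | $27,464.43 | $673.16 | $6,866.97 | $21,270.62
4 | $21,270.62 | $673.16 | $6,866.97 | $15,076.81
5 | $15,076.81 | $673.16 | $6,866.97 | $8,883.00
6 | $8,883.00 | $673.16 | $6,866.97 | $2,689.19
7 | $2,689.19 | $673.16 | $3,362.35 | $0.00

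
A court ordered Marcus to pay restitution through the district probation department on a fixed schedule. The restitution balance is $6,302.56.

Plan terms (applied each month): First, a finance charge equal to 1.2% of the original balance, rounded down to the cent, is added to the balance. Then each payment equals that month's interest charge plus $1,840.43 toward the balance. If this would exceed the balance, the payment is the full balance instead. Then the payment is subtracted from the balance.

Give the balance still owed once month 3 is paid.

Month 1: $6,302.56 +$75.63 interest = $6,378.19; pay $1,916.06 → $4,462.13
Month 2: $4,462.13 +$75.63 interest = $4,537.76; pay $1,916.06 → $2,621.70
Month 3: $2,621.70 +$75.63 interest = $2,697.33; pay $1,916.06 → $781.27

$781.27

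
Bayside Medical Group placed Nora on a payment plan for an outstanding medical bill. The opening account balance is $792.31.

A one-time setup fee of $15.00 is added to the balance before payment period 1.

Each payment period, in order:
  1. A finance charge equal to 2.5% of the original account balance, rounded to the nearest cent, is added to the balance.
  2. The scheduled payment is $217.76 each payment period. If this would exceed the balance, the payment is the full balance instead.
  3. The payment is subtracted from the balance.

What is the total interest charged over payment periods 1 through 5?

Payment period 1: opening $807.31; interest $19.81 → $827.12; payment $217.76; balance $609.36
Payment period 2: opening $609.36; interest $19.81 → $629.17; payment $217.76; balance $411.41
Payment period 3: opening $411.41; interest $19.81 → $431.22; payment $217.76; balance $213.46
Payment period 4: opening $213.46; interest $19.81 → $233.27; payment $217.76; balance $15.51
Payment period 5: opening $15.51; interest $19.81 → $35.32; payment $35.32; balance $0.00
Total interest: $19.81 + $19.81 + $19.81 + $19.81 + $19.81 = $99.05

$99.05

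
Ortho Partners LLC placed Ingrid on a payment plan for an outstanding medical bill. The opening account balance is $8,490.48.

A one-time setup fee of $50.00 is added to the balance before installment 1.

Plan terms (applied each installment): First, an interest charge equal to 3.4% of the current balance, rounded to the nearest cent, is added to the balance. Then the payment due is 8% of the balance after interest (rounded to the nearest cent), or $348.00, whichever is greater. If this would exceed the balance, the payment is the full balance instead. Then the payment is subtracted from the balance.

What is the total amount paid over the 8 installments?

$4,776.42

# | Opening | Interest | Payment | End bal
1 | $8,540.48 | $290.38 | $706.47 | $8,124.39
2 | $8,124.39 | $276.23 | $672.05 | $7,728.57
3 | $7,728.57 | $262.77 | $639.31 | $7,352.03
4 | $7,352.03 | $249.97 | $608.16 | $6,993.84
5 | $6,993.84 | $237.79 | $578.53 | $6,653.10
6 | $6,653.10 | $226.21 | $550.34 | $6,328.97
7 | $6,328.97 | $215.18 | $523.53 | $6,020.62
8 | $6,020.62 | $204.70 | $498.03 | $5,727.29
Total paid: $4,776.42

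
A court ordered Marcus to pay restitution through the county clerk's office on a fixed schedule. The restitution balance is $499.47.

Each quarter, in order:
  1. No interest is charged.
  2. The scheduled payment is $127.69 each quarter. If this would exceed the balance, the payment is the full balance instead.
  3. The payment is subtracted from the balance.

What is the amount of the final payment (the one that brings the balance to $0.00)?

Quarter 1: $499.47 − $127.69 → $371.78
Quarter 2: $371.78 − $127.69 → $244.09
Quarter 3: $244.09 − $127.69 → $116.40
Quarter 4: $116.40 − $116.40 → $0.00

$116.40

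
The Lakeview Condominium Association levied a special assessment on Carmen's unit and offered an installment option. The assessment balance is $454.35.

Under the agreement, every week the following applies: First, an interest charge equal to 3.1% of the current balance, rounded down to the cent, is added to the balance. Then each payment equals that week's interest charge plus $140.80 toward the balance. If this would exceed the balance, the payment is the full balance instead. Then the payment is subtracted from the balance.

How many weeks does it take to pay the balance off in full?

# | Opening | Interest | Payment | End bal
1 | $454.35 | $14.08 | $154.88 | $313.55
2 | $313.55 | $9.72 | $150.52 | $172.75
3 | $172.75 | $5.35 | $146.15 | $31.95
4 | $31.95 | $0.99 | $32.94 | $0.00
Balance reaches $0.00 in week 4.

4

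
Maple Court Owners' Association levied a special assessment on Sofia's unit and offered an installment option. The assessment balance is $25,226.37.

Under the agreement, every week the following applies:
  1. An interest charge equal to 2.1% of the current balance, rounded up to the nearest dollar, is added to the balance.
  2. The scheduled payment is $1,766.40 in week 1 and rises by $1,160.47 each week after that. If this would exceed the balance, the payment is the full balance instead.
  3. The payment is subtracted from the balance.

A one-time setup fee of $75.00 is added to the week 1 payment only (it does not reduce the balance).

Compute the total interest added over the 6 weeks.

# | Opening | Interest | Payment | Fee | End bal
1 | $25,226.37 | $530.00 | $1,766.40 | $75.00 | $23,989.97
2 | $23,989.97 | $504.00 | $2,926.87 | — | $21,567.10
3 | $21,567.10 | $453.00 | $4,087.34 | — | $17,932.76
4 | $17,932.76 | $377.00 | $5,247.81 | — | $13,061.95
5 | $13,061.95 | $275.00 | $6,408.28 | — | $6,928.67
6 | $6,928.67 | $146.00 | $7,074.67 | — | $0.00
Total interest: $530.00 + $504.00 + $453.00 + $377.00 + $275.00 + $146.00 = $2,285.00

$2,285.00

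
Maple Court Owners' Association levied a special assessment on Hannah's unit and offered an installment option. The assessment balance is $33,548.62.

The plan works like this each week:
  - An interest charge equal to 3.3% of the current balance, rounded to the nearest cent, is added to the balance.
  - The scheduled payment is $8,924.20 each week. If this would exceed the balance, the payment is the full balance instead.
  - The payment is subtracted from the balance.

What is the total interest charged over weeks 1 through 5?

Week 1: opening $33,548.62; interest $1,107.10 → $34,655.72; payment $8,924.20; balance $25,731.52
Week 2: opening $25,731.52; interest $849.14 → $26,580.66; payment $8,924.20; balance $17,656.46
Week 3: opening $17,656.46; interest $582.66 → $18,239.12; payment $8,924.20; balance $9,314.92
Week 4: opening $9,314.92; interest $307.39 → $9,622.31; payment $8,924.20; balance $698.11
Week 5: opening $698.11; interest $23.04 → $721.15; payment $721.15; balance $0.00
Total interest: $1,107.10 + $849.14 + $582.66 + $307.39 + $23.04 = $2,869.33

$2,869.33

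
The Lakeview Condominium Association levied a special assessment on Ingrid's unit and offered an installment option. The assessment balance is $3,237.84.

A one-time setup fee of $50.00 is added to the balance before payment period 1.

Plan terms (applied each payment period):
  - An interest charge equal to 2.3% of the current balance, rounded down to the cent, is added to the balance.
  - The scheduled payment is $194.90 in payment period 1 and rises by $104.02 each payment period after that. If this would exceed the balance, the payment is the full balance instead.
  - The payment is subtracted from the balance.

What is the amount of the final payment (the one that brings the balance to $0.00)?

$125.68

Payment period 1: opening $3,287.84; interest $75.62 → $3,363.46; payment $194.90; balance $3,168.56
Payment period 2: opening $3,168.56; interest $72.87 → $3,241.43; payment $298.92; balance $2,942.51
Payment period 3: opening $2,942.51; interest $67.67 → $3,010.18; payment $402.94; balance $2,607.24
Payment period 4: opening $2,607.24; interest $59.96 → $2,667.20; payment $506.96; balance $2,160.24
Payment period 5: opening $2,160.24; interest $49.68 → $2,209.92; payment $610.98; balance $1,598.94
Payment period 6: opening $1,598.94; interest $36.77 → $1,635.71; payment $715.00; balance $920.71
Payment period 7: opening $920.71; interest $21.17 → $941.88; payment $819.02; balance $122.86
Payment period 8: opening $122.86; interest $2.82 → $125.68; payment $125.68; balance $0.00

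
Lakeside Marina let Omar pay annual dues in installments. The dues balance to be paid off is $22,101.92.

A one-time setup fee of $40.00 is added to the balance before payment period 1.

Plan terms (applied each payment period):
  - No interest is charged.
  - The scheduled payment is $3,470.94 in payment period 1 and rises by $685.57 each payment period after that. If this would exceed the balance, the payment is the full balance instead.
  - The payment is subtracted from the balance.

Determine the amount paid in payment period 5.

$4,144.74

Payment period 1: opening $22,141.92; payment $3,470.94; balance $18,670.98
Payment period 2: opening $18,670.98; payment $4,156.51; balance $14,514.47
Payment period 3: opening $14,514.47; payment $4,842.08; balance $9,672.39
Payment period 4: opening $9,672.39; payment $5,527.65; balance $4,144.74
Payment period 5: opening $4,144.74; payment $4,144.74; balance $0.00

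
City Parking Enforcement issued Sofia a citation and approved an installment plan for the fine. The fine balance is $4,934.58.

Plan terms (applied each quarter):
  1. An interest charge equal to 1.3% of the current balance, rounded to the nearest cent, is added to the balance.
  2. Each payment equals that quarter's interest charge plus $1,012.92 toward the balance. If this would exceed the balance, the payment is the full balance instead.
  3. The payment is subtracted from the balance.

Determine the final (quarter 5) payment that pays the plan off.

# | Opening | Interest | Payment | End bal
1 | $4,934.58 | $64.15 | $1,077.07 | $3,921.66
2 | $3,921.66 | $50.98 | $1,063.90 | $2,908.74
3 | $2,908.74 | $37.81 | $1,050.73 | $1,895.82
4 | $1,895.82 | $24.65 | $1,037.57 | $882.90
5 | $882.90 | $11.48 | $894.38 | $0.00

$894.38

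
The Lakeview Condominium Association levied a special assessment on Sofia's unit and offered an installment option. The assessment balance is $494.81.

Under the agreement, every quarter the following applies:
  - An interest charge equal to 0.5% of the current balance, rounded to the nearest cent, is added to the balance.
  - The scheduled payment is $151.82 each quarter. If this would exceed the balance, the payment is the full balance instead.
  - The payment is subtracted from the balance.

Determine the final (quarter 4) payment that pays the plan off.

Quarter 1: opening $494.81; interest $2.47 → $497.28; payment $151.82; balance $345.46
Quarter 2: opening $345.46; interest $1.73 → $347.19; payment $151.82; balance $195.37
Quarter 3: opening $195.37; interest $0.98 → $196.35; payment $151.82; balance $44.53
Quarter 4: opening $44.53; interest $0.22 → $44.75; payment $44.75; balance $0.00

$44.75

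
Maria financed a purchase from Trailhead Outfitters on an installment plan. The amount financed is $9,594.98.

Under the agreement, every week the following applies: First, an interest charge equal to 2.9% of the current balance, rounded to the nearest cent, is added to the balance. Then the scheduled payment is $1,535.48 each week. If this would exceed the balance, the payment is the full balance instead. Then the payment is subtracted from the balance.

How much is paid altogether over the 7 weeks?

Week 1: $9,594.98 +$278.25 interest = $9,873.23; pay $1,535.48 → $8,337.75
Week 2: $8,337.75 +$241.79 interest = $8,579.54; pay $1,535.48 → $7,044.06
Week 3: $7,044.06 +$204.28 interest = $7,248.34; pay $1,535.48 → $5,712.86
Week 4: $5,712.86 +$165.67 interest = $5,878.53; pay $1,535.48 → $4,343.05
Week 5: $4,343.05 +$125.95 interest = $4,469.00; pay $1,535.48 → $2,933.52
Week 6: $2,933.52 +$85.07 interest = $3,018.59; pay $1,535.48 → $1,483.11
Week 7: $1,483.11 +$43.01 interest = $1,526.12; pay $1,526.12 → $0.00
Total paid: $10,739.00

$10,739.00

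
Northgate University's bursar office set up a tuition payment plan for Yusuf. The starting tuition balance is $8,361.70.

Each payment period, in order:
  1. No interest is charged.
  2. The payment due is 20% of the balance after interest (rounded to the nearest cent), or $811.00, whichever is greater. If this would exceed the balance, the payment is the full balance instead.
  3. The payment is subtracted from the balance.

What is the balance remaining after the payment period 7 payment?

$991.95

Payment period 1: opening $8,361.70; payment $1,672.34; balance $6,689.36
Payment period 2: opening $6,689.36; payment $1,337.87; balance $5,351.49
Payment period 3: opening $5,351.49; payment $1,070.30; balance $4,281.19
Payment period 4: opening $4,281.19; payment $856.24; balance $3,424.95
Payment period 5: opening $3,424.95; payment $811.00; balance $2,613.95
Payment period 6: opening $2,613.95; payment $811.00; balance $1,802.95
Payment period 7: opening $1,802.95; payment $811.00; balance $991.95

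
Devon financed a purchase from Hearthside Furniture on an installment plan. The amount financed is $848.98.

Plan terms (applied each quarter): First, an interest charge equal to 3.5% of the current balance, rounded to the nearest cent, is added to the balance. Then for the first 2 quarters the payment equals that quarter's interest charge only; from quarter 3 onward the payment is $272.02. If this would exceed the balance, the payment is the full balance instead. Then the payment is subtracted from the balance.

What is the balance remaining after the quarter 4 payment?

Quarter 1: opening $848.98; interest $29.71 → $878.69; payment $29.71; balance $848.98
Quarter 2: opening $848.98; interest $29.71 → $878.69; payment $29.71; balance $848.98
Quarter 3: opening $848.98; interest $29.71 → $878.69; payment $272.02; balance $606.67
Quarter 4: opening $606.67; interest $21.23 → $627.90; payment $272.02; balance $355.88

$355.88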